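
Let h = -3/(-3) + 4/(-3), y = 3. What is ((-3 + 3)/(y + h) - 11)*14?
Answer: -154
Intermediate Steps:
h = -1/3 (h = -3*(-1/3) + 4*(-1/3) = 1 - 4/3 = -1/3 ≈ -0.33333)
((-3 + 3)/(y + h) - 11)*14 = ((-3 + 3)/(3 - 1/3) - 11)*14 = (0/(8/3) - 11)*14 = (0*(3/8) - 11)*14 = (0 - 11)*14 = -11*14 = -154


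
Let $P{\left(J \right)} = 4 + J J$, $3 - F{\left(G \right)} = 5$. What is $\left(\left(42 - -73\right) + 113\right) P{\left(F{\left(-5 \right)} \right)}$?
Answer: $1824$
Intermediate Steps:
$F{\left(G \right)} = -2$ ($F{\left(G \right)} = 3 - 5 = -2$)
$P{\left(J \right)} = 4 + J^{2}$
$\left(\left(42 - -73\right) + 113\right) P{\left(F{\left(-5 \right)} \right)} = \left(\left(42 - -73\right) + 113\right) \left(4 + \left(-2\right)^{2}\right) = \left(\left(42 + 73\right) + 113\right) \left(4 + 4\right) = \left(115 + 113\right) 8 = 228 \cdot 8 = 1824$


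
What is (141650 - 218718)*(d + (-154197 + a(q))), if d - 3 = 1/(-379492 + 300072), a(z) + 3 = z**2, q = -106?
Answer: 218756797818807/19855 ≈ 1.1018e+10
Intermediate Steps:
a(z) = -3 + z**2
d = 238259/79420 (d = 3 + 1/(-379492 + 300072) = 3 + 1/(-79420) = 3 - 1/79420 = 238259/79420 ≈ 3.0000)
(141650 - 218718)*(d + (-154197 + a(q))) = (141650 - 218718)*(238259/79420 + (-154197 + (-3 + (-106)**2))) = -77068*(238259/79420 + (-154197 + (-3 + 11236))) = -77068*(238259/79420 + (-154197 + 11233)) = -77068*(238259/79420 - 142964) = -77068*(-11353962621/79420) = 218756797818807/19855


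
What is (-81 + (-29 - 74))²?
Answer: 33856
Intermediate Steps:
(-81 + (-29 - 74))² = (-81 - 103)² = (-184)² = 33856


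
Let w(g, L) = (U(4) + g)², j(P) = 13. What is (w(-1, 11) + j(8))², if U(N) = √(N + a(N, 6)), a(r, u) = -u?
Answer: 136 - 48*I*√2 ≈ 136.0 - 67.882*I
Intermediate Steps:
U(N) = √(-6 + N) (U(N) = √(N - 1*6) = √(N - 6) = √(-6 + N))
w(g, L) = (g + I*√2)² (w(g, L) = (√(-6 + 4) + g)² = (√(-2) + g)² = (I*√2 + g)² = (g + I*√2)²)
(w(-1, 11) + j(8))² = ((-1 + I*√2)² + 13)² = (13 + (-1 + I*√2)²)²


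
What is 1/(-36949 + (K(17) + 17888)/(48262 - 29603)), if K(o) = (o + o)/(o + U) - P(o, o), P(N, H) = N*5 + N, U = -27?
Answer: -93295/3447068042 ≈ -2.7065e-5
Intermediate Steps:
P(N, H) = 6*N (P(N, H) = 5*N + N = 6*N)
K(o) = -6*o + 2*o/(-27 + o) (K(o) = (o + o)/(o - 27) - 6*o = (2*o)/(-27 + o) - 6*o = 2*o/(-27 + o) - 6*o = -6*o + 2*o/(-27 + o))
1/(-36949 + (K(17) + 17888)/(48262 - 29603)) = 1/(-36949 + (2*17*(82 - 3*17)/(-27 + 17) + 17888)/(48262 - 29603)) = 1/(-36949 + (2*17*(82 - 51)/(-10) + 17888)/18659) = 1/(-36949 + (2*17*(-1/10)*31 + 17888)*(1/18659)) = 1/(-36949 + (-527/5 + 17888)*(1/18659)) = 1/(-36949 + (88913/5)*(1/18659)) = 1/(-36949 + 88913/93295) = 1/(-3447068042/93295) = -93295/3447068042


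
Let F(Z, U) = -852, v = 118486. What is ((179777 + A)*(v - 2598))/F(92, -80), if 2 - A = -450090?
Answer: -18248564668/213 ≈ -8.5674e+7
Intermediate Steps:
A = 450092 (A = 2 - 1*(-450090) = 2 + 450090 = 450092)
((179777 + A)*(v - 2598))/F(92, -80) = ((179777 + 450092)*(118486 - 2598))/(-852) = (629869*115888)*(-1/852) = 72994258672*(-1/852) = -18248564668/213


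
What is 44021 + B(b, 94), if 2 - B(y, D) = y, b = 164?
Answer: 43859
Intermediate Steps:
B(y, D) = 2 - y
44021 + B(b, 94) = 44021 + (2 - 1*164) = 44021 + (2 - 164) = 44021 - 162 = 43859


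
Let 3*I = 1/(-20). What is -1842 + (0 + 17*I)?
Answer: -110537/60 ≈ -1842.3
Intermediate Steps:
I = -1/60 (I = (⅓)/(-20) = (⅓)*(-1/20) = -1/60 ≈ -0.016667)
-1842 + (0 + 17*I) = -1842 + (0 + 17*(-1/60)) = -1842 + (0 - 17/60) = -1842 - 17/60 = -110537/60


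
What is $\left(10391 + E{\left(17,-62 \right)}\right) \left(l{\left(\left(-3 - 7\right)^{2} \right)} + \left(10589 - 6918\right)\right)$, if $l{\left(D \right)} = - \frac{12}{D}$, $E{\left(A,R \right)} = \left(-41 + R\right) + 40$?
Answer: $\frac{947821216}{25} \approx 3.7913 \cdot 10^{7}$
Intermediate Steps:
$E{\left(A,R \right)} = -1 + R$
$\left(10391 + E{\left(17,-62 \right)}\right) \left(l{\left(\left(-3 - 7\right)^{2} \right)} + \left(10589 - 6918\right)\right) = \left(10391 - 63\right) \left(- \frac{12}{\left(-3 - 7\right)^{2}} + \left(10589 - 6918\right)\right) = \left(10391 - 63\right) \left(- \frac{12}{\left(-10\right)^{2}} + \left(10589 - 6918\right)\right) = 10328 \left(- \frac{12}{100} + 3671\right) = 10328 \left(\left(-12\right) \frac{1}{100} + 3671\right) = 10328 \left(- \frac{3}{25} + 3671\right) = 10328 \cdot \frac{91772}{25} = \frac{947821216}{25}$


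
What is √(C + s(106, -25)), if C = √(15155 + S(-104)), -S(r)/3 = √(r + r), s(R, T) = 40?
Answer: √(40 + √(15155 - 12*I*√13)) ≈ 12.771 - 0.00688*I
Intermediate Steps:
S(r) = -3*√2*√r (S(r) = -3*√(r + r) = -3*√2*√r)
C = √(15155 - 12*I*√13) (C = √(15155 - 3*√2*√(-104)) = √(15155 - 3*√2*2*I*√26) = √(15155 - 12*I*√13) ≈ 123.11 - 0.1757*I)
√(C + s(106, -25)) = √(√(15155 - 12*I*√13) + 40) = √(40 + √(15155 - 12*I*√13))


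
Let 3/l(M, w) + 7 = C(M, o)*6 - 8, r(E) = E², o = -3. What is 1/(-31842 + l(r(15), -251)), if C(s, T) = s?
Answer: -445/14169689 ≈ -3.1405e-5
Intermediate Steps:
l(M, w) = 3/(-15 + 6*M) (l(M, w) = 3/(-7 + (M*6 - 8)) = 3/(-7 + (6*M - 8)) = 3/(-7 + (-8 + 6*M)) = 3/(-15 + 6*M))
1/(-31842 + l(r(15), -251)) = 1/(-31842 + 1/(-5 + 2*15²)) = 1/(-31842 + 1/(-5 + 2*225)) = 1/(-31842 + 1/(-5 + 450)) = 1/(-31842 + 1/445) = 1/(-14169689/445) = -445/14169689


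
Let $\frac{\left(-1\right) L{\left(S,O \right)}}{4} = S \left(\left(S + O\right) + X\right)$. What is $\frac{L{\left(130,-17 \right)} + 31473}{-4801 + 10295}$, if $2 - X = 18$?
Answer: $- \frac{18967}{5494} \approx -3.4523$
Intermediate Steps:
$X = -16$ ($X = 2 - 18 = -16$)
$L{\left(S,O \right)} = - 4 S \left(-16 + O + S\right)$ ($L{\left(S,O \right)} = - 4 S \left(\left(S + O\right) - 16\right) = - 4 S \left(\left(O + S\right) - 16\right) = - 4 S \left(-16 + O + S\right)$)
$\frac{L{\left(130,-17 \right)} + 31473}{-4801 + 10295} = \frac{4 \cdot 130 \left(16 - -17 - 130\right) + 31473}{-4801 + 10295} = \frac{4 \cdot 130 \left(16 + 17 - 130\right) + 31473}{5494} = \left(4 \cdot 130 \left(-97\right) + 31473\right) \frac{1}{5494} = \left(-50440 + 31473\right) \frac{1}{5494} = \left(-18967\right) \frac{1}{5494} = - \frac{18967}{5494}$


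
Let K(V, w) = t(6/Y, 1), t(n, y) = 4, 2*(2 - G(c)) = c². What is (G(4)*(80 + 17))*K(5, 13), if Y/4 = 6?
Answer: -2328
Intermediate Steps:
Y = 24 (Y = 4*6 = 24)
G(c) = 2 - c²/2
K(V, w) = 4
(G(4)*(80 + 17))*K(5, 13) = ((2 - ½*4²)*(80 + 17))*4 = ((2 - ½*16)*97)*4 = ((2 - 8)*97)*4 = -6*97*4 = -582*4 = -2328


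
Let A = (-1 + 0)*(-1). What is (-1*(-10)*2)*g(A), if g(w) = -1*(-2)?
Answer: 40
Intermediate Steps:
A = 1 (A = -1*(-1) = 1)
g(w) = 2
(-1*(-10)*2)*g(A) = (-1*(-10)*2)*2 = (10*2)*2 = 20*2 = 40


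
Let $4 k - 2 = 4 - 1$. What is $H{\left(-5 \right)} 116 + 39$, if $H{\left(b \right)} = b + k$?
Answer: $-396$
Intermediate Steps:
$k = \frac{5}{4}$ ($k = \frac{1}{2} + \frac{4 - 1}{4} = \frac{1}{2} + \frac{1}{4} \cdot 3 = \frac{1}{2} + \frac{3}{4} = \frac{5}{4} \approx 1.25$)
$H{\left(b \right)} = \frac{5}{4} + b$ ($H{\left(b \right)} = b + \frac{5}{4} = \frac{5}{4} + b$)
$H{\left(-5 \right)} 116 + 39 = \left(\frac{5}{4} - 5\right) 116 + 39 = \left(- \frac{15}{4}\right) 116 + 39 = -435 + 39 = -396$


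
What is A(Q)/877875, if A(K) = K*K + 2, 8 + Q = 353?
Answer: 119027/877875 ≈ 0.13559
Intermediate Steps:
Q = 345 (Q = -8 + 353 = 345)
A(K) = 2 + K**2 (A(K) = K**2 + 2 = 2 + K**2)
A(Q)/877875 = (2 + 345**2)/877875 = (2 + 119025)*(1/877875) = 119027*(1/877875) = 119027/877875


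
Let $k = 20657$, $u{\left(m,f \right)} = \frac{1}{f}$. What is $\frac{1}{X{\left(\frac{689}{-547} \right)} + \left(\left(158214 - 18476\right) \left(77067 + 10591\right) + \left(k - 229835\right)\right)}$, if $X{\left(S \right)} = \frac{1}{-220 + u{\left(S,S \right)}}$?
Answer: $\frac{152127}{1863395168693413} \approx 8.164 \cdot 10^{-11}$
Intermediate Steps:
$X{\left(S \right)} = \frac{1}{-220 + \frac{1}{S}}$
$\frac{1}{X{\left(\frac{689}{-547} \right)} + \left(\left(158214 - 18476\right) \left(77067 + 10591\right) + \left(k - 229835\right)\right)} = \frac{1}{- \frac{689 \frac{1}{-547}}{-1 + 220 \frac{689}{-547}} + \left(\left(158214 - 18476\right) \left(77067 + 10591\right) + \left(20657 - 229835\right)\right)} = \frac{1}{- \frac{689 \left(- \frac{1}{547}\right)}{-1 + 220 \cdot 689 \left(- \frac{1}{547}\right)} + \left(139738 \cdot 87658 + \left(20657 - 229835\right)\right)} = \frac{1}{\left(-1\right) \left(- \frac{689}{547}\right) \frac{1}{-1 + 220 \left(- \frac{689}{547}\right)} + \left(12249153604 - 209178\right)} = \frac{1}{\left(-1\right) \left(- \frac{689}{547}\right) \frac{1}{-1 - \frac{151580}{547}} + 12248944426} = \frac{1}{\left(-1\right) \left(- \frac{689}{547}\right) \frac{1}{- \frac{152127}{547}} + 12248944426} = \frac{1}{\left(-1\right) \left(- \frac{689}{547}\right) \left(- \frac{547}{152127}\right) + 12248944426} = \frac{1}{- \frac{689}{152127} + 12248944426} = \frac{1}{\frac{1863395168693413}{152127}} = \frac{152127}{1863395168693413}$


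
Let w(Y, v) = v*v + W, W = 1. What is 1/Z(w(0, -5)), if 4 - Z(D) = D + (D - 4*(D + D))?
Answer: 1/160 ≈ 0.0062500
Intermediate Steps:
w(Y, v) = 1 + v² (w(Y, v) = v*v + 1 = v² + 1 = 1 + v²)
Z(D) = 4 + 6*D (Z(D) = 4 - (D + (D - 4*(D + D))) = 4 - (D + (D - 8*D)) = 4 - (D - 7*D) = 4 - (-6)*D = 4 + 6*D)
1/Z(w(0, -5)) = 1/(4 + 6*(1 + (-5)²)) = 1/(4 + 6*(1 + 25)) = 1/(4 + 6*26) = 1/(4 + 156) = 1/160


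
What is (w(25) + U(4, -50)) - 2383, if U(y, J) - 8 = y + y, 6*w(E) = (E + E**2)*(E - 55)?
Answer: -5617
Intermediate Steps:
w(E) = (-55 + E)*(E + E**2)/6 (w(E) = ((E + E**2)*(E - 55))/6 = ((E + E**2)*(-55 + E))/6 = ((-55 + E)*(E + E**2))/6 = (-55 + E)*(E + E**2)/6)
U(y, J) = 8 + 2*y (U(y, J) = 8 + (y + y) = 8 + 2*y)
(w(25) + U(4, -50)) - 2383 = ((1/6)*25*(-55 + 25**2 - 54*25) + (8 + 2*4)) - 2383 = ((1/6)*25*(-55 + 625 - 1350) + (8 + 8)) - 2383 = ((1/6)*25*(-780) + 16) - 2383 = (-3250 + 16) - 2383 = -3234 - 2383 = -5617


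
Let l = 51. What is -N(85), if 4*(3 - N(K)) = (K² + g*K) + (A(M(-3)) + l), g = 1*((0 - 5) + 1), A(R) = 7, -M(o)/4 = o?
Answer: 6931/4 ≈ 1732.8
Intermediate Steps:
M(o) = -4*o
g = -4 (g = 1*(-5 + 1) = 1*(-4) = -4)
N(K) = -23/2 + K - K²/4 (N(K) = 3 - ((K² - 4*K) + (7 + 51))/4 = 3 - ((K² - 4*K) + 58)/4 = 3 - (58 + K² - 4*K)/4 = 3 + (-29/2 + K - K²/4) = -23/2 + K - K²/4)
-N(85) = -(-23/2 + 85 - ¼*85²) = -(-23/2 + 85 - ¼*7225) = -(-23/2 + 85 - 7225/4) = -1*(-6931/4) = 6931/4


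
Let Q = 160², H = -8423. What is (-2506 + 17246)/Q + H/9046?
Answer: -2057269/5789440 ≈ -0.35535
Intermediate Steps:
Q = 25600
(-2506 + 17246)/Q + H/9046 = (-2506 + 17246)/25600 - 8423/9046 = 14740*(1/25600) - 8423*1/9046 = 737/1280 - 8423/9046 = -2057269/5789440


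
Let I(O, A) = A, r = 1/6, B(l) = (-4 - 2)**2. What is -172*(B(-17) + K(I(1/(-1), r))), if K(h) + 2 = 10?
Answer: -7568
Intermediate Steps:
B(l) = 36 (B(l) = (-6)**2 = 36)
r = 1/6 ≈ 0.16667
K(h) = 8 (K(h) = -2 + 10 = 8)
-172*(B(-17) + K(I(1/(-1), r))) = -172*(36 + 8) = -172*44 = -7568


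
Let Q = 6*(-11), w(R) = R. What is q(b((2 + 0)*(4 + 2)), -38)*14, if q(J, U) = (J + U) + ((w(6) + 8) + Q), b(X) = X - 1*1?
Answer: -1106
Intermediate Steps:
Q = -66
b(X) = -1 + X (b(X) = X - 1 = -1 + X)
q(J, U) = -52 + J + U (q(J, U) = (J + U) + ((6 + 8) - 66) = (J + U) + (14 - 66) = (J + U) - 52 = -52 + J + U)
q(b((2 + 0)*(4 + 2)), -38)*14 = (-52 + (-1 + (2 + 0)*(4 + 2)) - 38)*14 = (-52 + (-1 + 2*6) - 38)*14 = (-52 + (-1 + 12) - 38)*14 = (-52 + 11 - 38)*14 = -79*14 = -1106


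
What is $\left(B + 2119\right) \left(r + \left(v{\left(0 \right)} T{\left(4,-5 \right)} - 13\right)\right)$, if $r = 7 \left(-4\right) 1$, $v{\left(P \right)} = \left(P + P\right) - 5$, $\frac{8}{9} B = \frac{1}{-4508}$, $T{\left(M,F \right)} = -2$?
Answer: $- \frac{2369007817}{36064} \approx -65689.0$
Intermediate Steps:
$B = - \frac{9}{36064}$ ($B = \frac{9}{8 \left(-4508\right)} = \frac{9}{8} \left(- \frac{1}{4508}\right) = - \frac{9}{36064} \approx -0.00024956$)
$v{\left(P \right)} = -5 + 2 P$ ($v{\left(P \right)} = 2 P - 5 = -5 + 2 P$)
$r = -28$ ($r = \left(-28\right) 1 = -28$)
$\left(B + 2119\right) \left(r + \left(v{\left(0 \right)} T{\left(4,-5 \right)} - 13\right)\right) = \left(- \frac{9}{36064} + 2119\right) \left(-28 - \left(13 - \left(-5 + 2 \cdot 0\right) \left(-2\right)\right)\right) = \frac{76419607 \left(-28 - \left(13 - \left(-5 + 0\right) \left(-2\right)\right)\right)}{36064} = \frac{76419607 \left(-28 - 3\right)}{36064} = \frac{76419607}{36064} \left(-31\right) = - \frac{2369007817}{36064}$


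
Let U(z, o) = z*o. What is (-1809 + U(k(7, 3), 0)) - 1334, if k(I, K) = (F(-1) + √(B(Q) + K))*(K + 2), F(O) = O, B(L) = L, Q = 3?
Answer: -3143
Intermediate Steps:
k(I, K) = (-1 + √(3 + K))*(2 + K) (k(I, K) = (-1 + √(3 + K))*(K + 2) = (-1 + √(3 + K))*(2 + K))
U(z, o) = o*z
(-1809 + U(k(7, 3), 0)) - 1334 = (-1809 + 0*(-2 - 1*3 + 2*√(3 + 3) + 3*√(3 + 3))) - 1334 = (-1809 + 0*(-2 - 3 + 2*√6 + 3*√6)) - 1334 = (-1809 + 0*(-5 + 5*√6)) - 1334 = (-1809 + 0) - 1334 = -1809 - 1334 = -3143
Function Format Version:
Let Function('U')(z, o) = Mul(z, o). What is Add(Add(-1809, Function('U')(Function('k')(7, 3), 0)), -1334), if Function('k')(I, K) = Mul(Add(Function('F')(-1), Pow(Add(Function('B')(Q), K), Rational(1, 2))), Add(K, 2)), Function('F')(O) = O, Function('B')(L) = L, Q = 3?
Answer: -3143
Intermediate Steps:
Function('k')(I, K) = Mul(Add(-1, Pow(Add(3, K), Rational(1, 2))), Add(2, K)) (Function('k')(I, K) = Mul(Add(-1, Pow(Add(3, K), Rational(1, 2))), Add(K, 2)) = Mul(Add(-1, Pow(Add(3, K), Rational(1, 2))), Add(2, K)))
Function('U')(z, o) = Mul(o, z)
Add(Add(-1809, Function('U')(Function('k')(7, 3), 0)), -1334) = Add(Add(-1809, Mul(0, Add(-2, Mul(-1, 3), Mul(2, Pow(Add(3, 3), Rational(1, 2))), Mul(3, Pow(Add(3, 3), Rational(1, 2)))))), -1334) = Add(Add(-1809, Mul(0, Add(-2, -3, Mul(2, Pow(6, Rational(1, 2))), Mul(3, Pow(6, Rational(1, 2)))))), -1334) = Add(Add(-1809, Mul(0, Add(-5, Mul(5, Pow(6, Rational(1, 2)))))), -1334) = Add(Add(-1809, 0), -1334) = Add(-1809, -1334) = -3143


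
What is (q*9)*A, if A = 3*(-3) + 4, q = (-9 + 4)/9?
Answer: 25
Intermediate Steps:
q = -5/9 (q = -5*⅑ = -5/9 ≈ -0.55556)
A = -5 (A = -9 + 4 = -5)
(q*9)*A = -5/9*9*(-5) = -5*(-5) = 25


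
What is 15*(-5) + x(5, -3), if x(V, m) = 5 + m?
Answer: -73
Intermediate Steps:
15*(-5) + x(5, -3) = 15*(-5) + (5 - 3) = -75 + 2 = -73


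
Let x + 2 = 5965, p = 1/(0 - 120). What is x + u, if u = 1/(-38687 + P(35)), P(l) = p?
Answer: 27682875563/4642441 ≈ 5963.0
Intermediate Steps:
p = -1/120 (p = 1/(-120) = -1/120 ≈ -0.0083333)
x = 5963 (x = -2 + 5965 = 5963)
P(l) = -1/120
u = -120/4642441 (u = 1/(-38687 - 1/120) = 1/(-4642441/120) = -120/4642441 ≈ -2.5848e-5)
x + u = 5963 - 120/4642441 = 27682875563/4642441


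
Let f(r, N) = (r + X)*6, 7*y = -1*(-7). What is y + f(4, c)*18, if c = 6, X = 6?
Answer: 1081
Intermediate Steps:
y = 1 (y = (-1*(-7))/7 = (⅐)*7 = 1)
f(r, N) = 36 + 6*r (f(r, N) = (r + 6)*6 = (6 + r)*6 = 36 + 6*r)
y + f(4, c)*18 = 1 + (36 + 6*4)*18 = 1 + (36 + 24)*18 = 1 + 60*18 = 1 + 1080 = 1081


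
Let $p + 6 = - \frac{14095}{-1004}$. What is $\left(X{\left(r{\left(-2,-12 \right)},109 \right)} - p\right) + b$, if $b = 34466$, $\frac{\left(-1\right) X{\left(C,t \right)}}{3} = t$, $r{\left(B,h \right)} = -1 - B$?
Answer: $\frac{34267485}{1004} \approx 34131.0$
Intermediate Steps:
$X{\left(C,t \right)} = - 3 t$
$p = \frac{8071}{1004}$ ($p = -6 - \frac{14095}{-1004} = -6 - - \frac{14095}{1004} = -6 + \frac{14095}{1004} = \frac{8071}{1004} \approx 8.0388$)
$\left(X{\left(r{\left(-2,-12 \right)},109 \right)} - p\right) + b = \left(\left(-3\right) 109 - \frac{8071}{1004}\right) + 34466 = \left(-327 - \frac{8071}{1004}\right) + 34466 = - \frac{336379}{1004} + 34466 = \frac{34267485}{1004}$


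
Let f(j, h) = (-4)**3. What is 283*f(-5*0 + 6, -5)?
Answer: -18112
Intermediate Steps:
f(j, h) = -64
283*f(-5*0 + 6, -5) = 283*(-64) = -18112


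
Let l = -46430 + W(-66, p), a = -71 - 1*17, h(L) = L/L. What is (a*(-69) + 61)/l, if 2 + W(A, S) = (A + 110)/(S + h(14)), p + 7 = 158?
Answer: -233054/1764405 ≈ -0.13209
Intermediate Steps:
h(L) = 1
a = -88 (a = -71 - 17 = -88)
p = 151 (p = -7 + 158 = 151)
W(A, S) = -2 + (110 + A)/(1 + S) (W(A, S) = -2 + (A + 110)/(S + 1) = -2 + (110 + A)/(1 + S))
l = -1764405/38 (l = -46430 + (108 - 66 - 2*151)/(1 + 151) = -46430 + (108 - 66 - 302)/152 = -46430 + (1/152)*(-260) = -46430 - 65/38 = -1764405/38 ≈ -46432.)
(a*(-69) + 61)/l = (-88*(-69) + 61)/(-1764405/38) = (6072 + 61)*(-38/1764405) = 6133*(-38/1764405) = -233054/1764405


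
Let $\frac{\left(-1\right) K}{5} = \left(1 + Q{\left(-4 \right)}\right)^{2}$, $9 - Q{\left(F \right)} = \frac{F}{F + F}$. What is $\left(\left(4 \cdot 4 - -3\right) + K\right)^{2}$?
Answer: $\frac{2989441}{16} \approx 1.8684 \cdot 10^{5}$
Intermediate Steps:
$Q{\left(F \right)} = \frac{17}{2}$ ($Q{\left(F \right)} = 9 - \frac{F}{F + F} = 9 - \frac{F}{2 F} = 9 - F \frac{1}{2 F} = 9 - \frac{1}{2} = \frac{17}{2}$)
$K = - \frac{1805}{4}$ ($K = - 5 \left(1 + \frac{17}{2}\right)^{2} = - 5 \left(\frac{19}{2}\right)^{2} = \left(-5\right) \frac{361}{4} = - \frac{1805}{4} \approx -451.25$)
$\left(\left(4 \cdot 4 - -3\right) + K\right)^{2} = \left(\left(4 \cdot 4 - -3\right) - \frac{1805}{4}\right)^{2} = \left(\left(16 + 3\right) - \frac{1805}{4}\right)^{2} = \left(19 - \frac{1805}{4}\right)^{2} = \left(- \frac{1729}{4}\right)^{2} = \frac{2989441}{16}$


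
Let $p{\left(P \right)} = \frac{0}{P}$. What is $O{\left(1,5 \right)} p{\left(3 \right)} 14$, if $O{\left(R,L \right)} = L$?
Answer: $0$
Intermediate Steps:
$p{\left(P \right)} = 0$
$O{\left(1,5 \right)} p{\left(3 \right)} 14 = 5 \cdot 0 \cdot 14 = 0 \cdot 14 = 0$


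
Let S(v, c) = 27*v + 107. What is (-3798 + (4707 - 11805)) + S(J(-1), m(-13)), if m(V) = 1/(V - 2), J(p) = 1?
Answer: -10762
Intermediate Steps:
m(V) = 1/(-2 + V)
S(v, c) = 107 + 27*v
(-3798 + (4707 - 11805)) + S(J(-1), m(-13)) = (-3798 + (4707 - 11805)) + (107 + 27*1) = (-3798 - 7098) + (107 + 27) = -10896 + 134 = -10762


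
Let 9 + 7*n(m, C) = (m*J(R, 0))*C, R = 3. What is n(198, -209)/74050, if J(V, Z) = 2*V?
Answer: -248301/518350 ≈ -0.47902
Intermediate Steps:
n(m, C) = -9/7 + 6*C*m/7 (n(m, C) = -9/7 + ((m*(2*3))*C)/7 = -9/7 + ((m*6)*C)/7 = -9/7 + ((6*m)*C)/7 = -9/7 + (6*C*m)/7 = -9/7 + 6*C*m/7)
n(198, -209)/74050 = (-9/7 + (6/7)*(-209)*198)/74050 = (-9/7 - 248292/7)*(1/74050) = -248301/7*1/74050 = -248301/518350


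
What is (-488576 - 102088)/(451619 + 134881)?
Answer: -49222/48875 ≈ -1.0071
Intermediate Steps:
(-488576 - 102088)/(451619 + 134881) = -590664/586500 = -590664*1/586500 = -49222/48875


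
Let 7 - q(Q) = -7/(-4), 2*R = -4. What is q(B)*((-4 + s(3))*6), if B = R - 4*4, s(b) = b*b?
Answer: 315/2 ≈ 157.50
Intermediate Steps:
R = -2 (R = (½)*(-4) = -2)
s(b) = b²
B = -18 (B = -2 - 4*4 = -2 - 16 = -18)
q(Q) = 21/4 (q(Q) = 7 - (-7)/(-4) = 7 - (-7)*(-1)/4 = 7 - 1*7/4 = 7 - 7/4 = 21/4)
q(B)*((-4 + s(3))*6) = 21*((-4 + 3²)*6)/4 = 21*((-4 + 9)*6)/4 = 21*(5*6)/4 = (21/4)*30 = 315/2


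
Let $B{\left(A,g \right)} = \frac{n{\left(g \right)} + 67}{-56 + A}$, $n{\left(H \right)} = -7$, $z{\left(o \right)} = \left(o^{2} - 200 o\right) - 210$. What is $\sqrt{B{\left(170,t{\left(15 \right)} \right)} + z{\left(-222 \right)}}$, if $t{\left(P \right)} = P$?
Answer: $\frac{4 \sqrt{2109019}}{19} \approx 305.74$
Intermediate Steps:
$z{\left(o \right)} = -210 + o^{2} - 200 o$
$B{\left(A,g \right)} = \frac{60}{-56 + A}$ ($B{\left(A,g \right)} = \frac{-7 + 67}{-56 + A} = \frac{60}{-56 + A}$)
$\sqrt{B{\left(170,t{\left(15 \right)} \right)} + z{\left(-222 \right)}} = \sqrt{\frac{60}{-56 + 170} - \left(-44190 - 49284\right)} = \sqrt{\frac{60}{114} + \left(-210 + 49284 + 44400\right)} = \sqrt{60 \cdot \frac{1}{114} + 93474} = \sqrt{\frac{10}{19} + 93474} = \sqrt{\frac{1776016}{19}} = \frac{4 \sqrt{2109019}}{19}$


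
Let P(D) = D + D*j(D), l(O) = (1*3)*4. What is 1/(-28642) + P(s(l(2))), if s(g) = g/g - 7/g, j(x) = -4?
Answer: -71607/57284 ≈ -1.2500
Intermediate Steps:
l(O) = 12 (l(O) = 3*4 = 12)
s(g) = 1 - 7/g
P(D) = -3*D (P(D) = D + D*(-4) = D - 4*D = -3*D)
1/(-28642) + P(s(l(2))) = 1/(-28642) - 3*(-7 + 12)/12 = -1/28642 - 5/4 = -71607/57284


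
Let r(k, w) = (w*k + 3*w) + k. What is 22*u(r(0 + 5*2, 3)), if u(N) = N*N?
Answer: 52822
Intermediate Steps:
r(k, w) = k + 3*w + k*w (r(k, w) = (k*w + 3*w) + k = (3*w + k*w) + k = k + 3*w + k*w)
u(N) = N²
22*u(r(0 + 5*2, 3)) = 22*((0 + 5*2) + 3*3 + (0 + 5*2)*3)² = 22*((0 + 10) + 9 + (0 + 10)*3)² = 22*(10 + 9 + 10*3)² = 22*(10 + 9 + 30)² = 22*49² = 22*2401 = 52822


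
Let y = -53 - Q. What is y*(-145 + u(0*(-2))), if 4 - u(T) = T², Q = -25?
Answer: 3948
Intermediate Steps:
u(T) = 4 - T²
y = -28 (y = -53 - 1*(-25) = -53 + 25 = -28)
y*(-145 + u(0*(-2))) = -28*(-145 + (4 - (0*(-2))²)) = -28*(-145 + (4 - 1*0²)) = -28*(-145 + (4 - 1*0)) = -28*(-145 + (4 + 0)) = -28*(-145 + 4) = -28*(-141) = 3948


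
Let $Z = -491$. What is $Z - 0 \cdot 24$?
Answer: $-491$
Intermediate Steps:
$Z - 0 \cdot 24 = -491 - 0 \cdot 24 = -491 - 0 = -491 + 0 = -491$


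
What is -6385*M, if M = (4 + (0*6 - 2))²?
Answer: -25540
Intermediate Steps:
M = 4 (M = (4 + (0 - 2))² = (4 - 2)² = 2² = 4)
-6385*M = -6385*4 = -25540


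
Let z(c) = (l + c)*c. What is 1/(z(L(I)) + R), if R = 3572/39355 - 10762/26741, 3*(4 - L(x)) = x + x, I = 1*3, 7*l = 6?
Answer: 433337905/2341149682 ≈ 0.18510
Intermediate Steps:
l = 6/7 (l = (1/7)*6 = 6/7 ≈ 0.85714)
I = 3
L(x) = 4 - 2*x/3 (L(x) = 4 - (x + x)/3 = 4 - 2*x/3)
z(c) = c*(6/7 + c) (z(c) = (6/7 + c)*c = c*(6/7 + c))
R = -19295274/61905415 (R = 3572*(1/39355) - 10762*1/26741 = 3572/39355 - 10762/26741 = -19295274/61905415 ≈ -0.31169)
1/(z(L(I)) + R) = 1/((4 - 2/3*3)*(6 + 7*(4 - 2/3*3))/7 - 19295274/61905415) = 1/((4 - 2)*(6 + 7*(4 - 2))/7 - 19295274/61905415) = 1/((1/7)*2*(6 + 7*2) - 19295274/61905415) = 1/((1/7)*2*(6 + 14) - 19295274/61905415) = 1/((1/7)*2*20 - 19295274/61905415) = 1/(40/7 - 19295274/61905415) = 1/(2341149682/433337905) = 433337905/2341149682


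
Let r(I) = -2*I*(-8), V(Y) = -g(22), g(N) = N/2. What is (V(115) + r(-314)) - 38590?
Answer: -43625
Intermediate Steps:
g(N) = N/2 (g(N) = N*(½) = N/2)
V(Y) = -11 (V(Y) = -22/2 = -1*11 = -11)
r(I) = 16*I
(V(115) + r(-314)) - 38590 = (-11 + 16*(-314)) - 38590 = (-11 - 5024) - 38590 = -5035 - 38590 = -43625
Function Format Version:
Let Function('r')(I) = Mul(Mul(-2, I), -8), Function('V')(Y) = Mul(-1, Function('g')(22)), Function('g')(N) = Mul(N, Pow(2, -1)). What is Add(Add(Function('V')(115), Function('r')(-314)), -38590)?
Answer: -43625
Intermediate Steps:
Function('g')(N) = Mul(Rational(1, 2), N) (Function('g')(N) = Mul(N, Rational(1, 2)) = Mul(Rational(1, 2), N))
Function('V')(Y) = -11 (Function('V')(Y) = Mul(-1, Mul(Rational(1, 2), 22)) = Mul(-1, 11) = -11)
Function('r')(I) = Mul(16, I)
Add(Add(Function('V')(115), Function('r')(-314)), -38590) = Add(Add(-11, Mul(16, -314)), -38590) = Add(Add(-11, -5024), -38590) = Add(-5035, -38590) = -43625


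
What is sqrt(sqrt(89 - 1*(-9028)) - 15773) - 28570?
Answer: -28570 + I*sqrt(15773 - 3*sqrt(1013)) ≈ -28570.0 + 125.21*I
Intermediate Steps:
sqrt(sqrt(89 - 1*(-9028)) - 15773) - 28570 = sqrt(sqrt(89 + 9028) - 15773) - 28570 = sqrt(sqrt(9117) - 15773) - 28570 = sqrt(3*sqrt(1013) - 15773) - 28570 = sqrt(-15773 + 3*sqrt(1013)) - 28570 = -28570 + sqrt(-15773 + 3*sqrt(1013))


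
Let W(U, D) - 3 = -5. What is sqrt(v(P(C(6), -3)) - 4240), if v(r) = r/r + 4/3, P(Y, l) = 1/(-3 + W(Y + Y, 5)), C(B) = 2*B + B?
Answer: I*sqrt(38139)/3 ≈ 65.097*I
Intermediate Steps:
C(B) = 3*B
W(U, D) = -2 (W(U, D) = 3 - 5 = -2)
P(Y, l) = -1/5 (P(Y, l) = 1/(-3 - 2) = 1/(-5) = -1/5)
v(r) = 7/3 (v(r) = 1 + 4*(1/3) = 1 + 4/3 = 7/3)
sqrt(v(P(C(6), -3)) - 4240) = sqrt(7/3 - 4240) = sqrt(-12713/3) = I*sqrt(38139)/3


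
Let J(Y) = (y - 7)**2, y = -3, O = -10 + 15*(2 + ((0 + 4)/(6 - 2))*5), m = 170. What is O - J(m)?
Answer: -5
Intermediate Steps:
O = 95 (O = -10 + 15*(2 + (4/4)*5) = -10 + 15*(2 + (4*(1/4))*5) = -10 + 15*(2 + 1*5) = -10 + 15*(2 + 5) = -10 + 15*7 = -10 + 105 = 95)
J(Y) = 100 (J(Y) = (-3 - 7)**2 = (-10)**2 = 100)
O - J(m) = 95 - 1*100 = 95 - 100 = -5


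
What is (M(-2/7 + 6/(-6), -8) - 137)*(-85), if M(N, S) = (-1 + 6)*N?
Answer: 85340/7 ≈ 12191.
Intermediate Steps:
M(N, S) = 5*N
(M(-2/7 + 6/(-6), -8) - 137)*(-85) = (5*(-2/7 + 6/(-6)) - 137)*(-85) = (5*(-2*1/7 + 6*(-1/6)) - 137)*(-85) = (5*(-2/7 - 1) - 137)*(-85) = (5*(-9/7) - 137)*(-85) = (-45/7 - 137)*(-85) = -1004/7*(-85) = 85340/7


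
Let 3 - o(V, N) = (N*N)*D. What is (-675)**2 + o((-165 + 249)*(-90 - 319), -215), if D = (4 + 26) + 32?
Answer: -2410322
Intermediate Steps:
D = 62 (D = 30 + 32 = 62)
o(V, N) = 3 - 62*N**2 (o(V, N) = 3 - N*N*62 = 3 - N**2*62 = 3 - 62*N**2)
(-675)**2 + o((-165 + 249)*(-90 - 319), -215) = (-675)**2 + (3 - 62*(-215)**2) = 455625 + (3 - 62*46225) = 455625 + (3 - 2865950) = 455625 - 2865947 = -2410322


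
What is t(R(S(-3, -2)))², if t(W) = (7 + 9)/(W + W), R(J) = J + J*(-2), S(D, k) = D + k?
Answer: 64/25 ≈ 2.5600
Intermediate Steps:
R(J) = -J (R(J) = J - 2*J = -J)
t(W) = 8/W (t(W) = 16/((2*W)) = 16*(1/(2*W)) = 8/W)
t(R(S(-3, -2)))² = (8/((-(-3 - 2))))² = (8/((-1*(-5))))² = (8/5)² = 64/25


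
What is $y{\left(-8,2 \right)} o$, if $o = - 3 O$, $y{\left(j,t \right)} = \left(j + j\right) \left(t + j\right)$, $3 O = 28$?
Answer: $-2688$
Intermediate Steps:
$O = \frac{28}{3}$ ($O = \frac{1}{3} \cdot 28 = \frac{28}{3} \approx 9.3333$)
$y{\left(j,t \right)} = 2 j \left(j + t\right)$
$o = -28$ ($o = \left(-3\right) \frac{28}{3} = -28$)
$y{\left(-8,2 \right)} o = 2 \left(-8\right) \left(-8 + 2\right) \left(-28\right) = 2 \left(-8\right) \left(-6\right) \left(-28\right) = 96 \left(-28\right) = -2688$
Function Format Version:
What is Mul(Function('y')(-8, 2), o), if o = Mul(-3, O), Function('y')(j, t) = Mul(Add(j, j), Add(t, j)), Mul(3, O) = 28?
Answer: -2688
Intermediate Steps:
O = Rational(28, 3) (O = Mul(Rational(1, 3), 28) = Rational(28, 3) ≈ 9.3333)
Function('y')(j, t) = Mul(2, j, Add(j, t)) (Function('y')(j, t) = Mul(Mul(2, j), Add(j, t)) = Mul(2, j, Add(j, t)))
o = -28 (o = Mul(-3, Rational(28, 3)) = -28)
Mul(Function('y')(-8, 2), o) = Mul(Mul(2, -8, Add(-8, 2)), -28) = Mul(Mul(2, -8, -6), -28) = Mul(96, -28) = -2688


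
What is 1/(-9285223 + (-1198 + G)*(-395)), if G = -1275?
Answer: -1/8308388 ≈ -1.2036e-7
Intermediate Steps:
1/(-9285223 + (-1198 + G)*(-395)) = 1/(-9285223 + (-1198 - 1275)*(-395)) = 1/(-9285223 - 2473*(-395)) = 1/(-9285223 + 976835) = 1/(-8308388) = -1/8308388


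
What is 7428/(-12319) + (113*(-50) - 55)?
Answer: -70287323/12319 ≈ -5705.6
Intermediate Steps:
7428/(-12319) + (113*(-50) - 55) = 7428*(-1/12319) + (-5650 - 55) = -7428/12319 - 5705 = -70287323/12319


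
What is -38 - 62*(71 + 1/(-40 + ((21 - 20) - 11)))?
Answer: -110969/25 ≈ -4438.8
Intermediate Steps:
-38 - 62*(71 + 1/(-40 + ((21 - 20) - 11))) = -38 - 62*(71 + 1/(-40 + (1 - 11))) = -38 - 62*(71 + 1/(-40 - 10)) = -38 - 62*(71 + 1/(-50)) = -38 - 62*(71 - 1/50) = -38 - 62*3549/50 = -38 - 110019/25 = -110969/25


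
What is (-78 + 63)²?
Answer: 225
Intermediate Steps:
(-78 + 63)² = (-15)² = 225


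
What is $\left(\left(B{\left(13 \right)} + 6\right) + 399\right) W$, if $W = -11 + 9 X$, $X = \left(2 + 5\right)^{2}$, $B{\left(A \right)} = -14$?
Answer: $168130$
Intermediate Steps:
$X = 49$ ($X = 7^{2} = 49$)
$W = 430$ ($W = -11 + 9 \cdot 49 = -11 + 441 = 430$)
$\left(\left(B{\left(13 \right)} + 6\right) + 399\right) W = \left(\left(-14 + 6\right) + 399\right) 430 = \left(-8 + 399\right) 430 = 391 \cdot 430 = 168130$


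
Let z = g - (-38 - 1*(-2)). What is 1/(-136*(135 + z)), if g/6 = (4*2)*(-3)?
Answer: -1/3672 ≈ -0.00027233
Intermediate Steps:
g = -144 (g = 6*((4*2)*(-3)) = 6*(8*(-3)) = 6*(-24) = -144)
z = -108 (z = -144 - (-38 - 1*(-2)) = -144 - (-38 + 2) = -144 - 1*(-36) = -144 + 36 = -108)
1/(-136*(135 + z)) = 1/(-136*(135 - 108)) = 1/(-136*27) = 1/(-3672) = -1/3672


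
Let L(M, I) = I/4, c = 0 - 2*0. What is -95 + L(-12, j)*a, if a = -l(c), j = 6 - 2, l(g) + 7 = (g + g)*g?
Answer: -88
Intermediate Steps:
c = 0 (c = 0 + 0 = 0)
l(g) = -7 + 2*g² (l(g) = -7 + (g + g)*g = -7 + (2*g)*g = -7 + 2*g²)
j = 4
L(M, I) = I/4 (L(M, I) = I*(¼) = I/4)
a = 7 (a = -(-7 + 2*0²) = -(-7 + 2*0) = -(-7 + 0) = -1*(-7) = 7)
-95 + L(-12, j)*a = -95 + ((¼)*4)*7 = -95 + 1*7 = -95 + 7 = -88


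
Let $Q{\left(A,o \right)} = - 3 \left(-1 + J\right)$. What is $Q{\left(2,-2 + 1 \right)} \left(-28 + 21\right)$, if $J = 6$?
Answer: $105$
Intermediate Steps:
$Q{\left(A,o \right)} = -15$ ($Q{\left(A,o \right)} = - 3 \left(-1 + 6\right) = \left(-3\right) 5 = -15$)
$Q{\left(2,-2 + 1 \right)} \left(-28 + 21\right) = - 15 \left(-28 + 21\right) = \left(-15\right) \left(-7\right) = 105$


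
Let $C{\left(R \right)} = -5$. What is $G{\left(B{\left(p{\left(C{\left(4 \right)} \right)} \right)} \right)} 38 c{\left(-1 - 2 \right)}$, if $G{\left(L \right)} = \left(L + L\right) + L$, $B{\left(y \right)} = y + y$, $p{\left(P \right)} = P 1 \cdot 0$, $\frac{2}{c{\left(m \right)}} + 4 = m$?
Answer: $0$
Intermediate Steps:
$c{\left(m \right)} = \frac{2}{-4 + m}$
$p{\left(P \right)} = 0$ ($p{\left(P \right)} = P 0 = 0$)
$B{\left(y \right)} = 2 y$
$G{\left(L \right)} = 3 L$ ($G{\left(L \right)} = 2 L + L = 3 L$)
$G{\left(B{\left(p{\left(C{\left(4 \right)} \right)} \right)} \right)} 38 c{\left(-1 - 2 \right)} = 3 \cdot 2 \cdot 0 \cdot 38 \frac{2}{-4 - 3} = 3 \cdot 0 \cdot 38 \frac{2}{-4 - 3} = 0 \cdot 38 \frac{2}{-7} = 0 \cdot 2 \left(- \frac{1}{7}\right) = 0 \left(- \frac{2}{7}\right) = 0$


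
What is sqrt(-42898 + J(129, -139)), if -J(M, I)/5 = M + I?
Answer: 4*I*sqrt(2678) ≈ 207.0*I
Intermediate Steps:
J(M, I) = -5*I - 5*M (J(M, I) = -5*(M + I) = -5*(I + M) = -5*I - 5*M)
sqrt(-42898 + J(129, -139)) = sqrt(-42898 + (-5*(-139) - 5*129)) = sqrt(-42898 + (695 - 645)) = sqrt(-42898 + 50) = sqrt(-42848) = 4*I*sqrt(2678)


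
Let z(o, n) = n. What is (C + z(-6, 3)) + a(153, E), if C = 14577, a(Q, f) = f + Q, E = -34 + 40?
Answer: 14739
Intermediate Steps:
E = 6
a(Q, f) = Q + f
(C + z(-6, 3)) + a(153, E) = (14577 + 3) + (153 + 6) = 14580 + 159 = 14739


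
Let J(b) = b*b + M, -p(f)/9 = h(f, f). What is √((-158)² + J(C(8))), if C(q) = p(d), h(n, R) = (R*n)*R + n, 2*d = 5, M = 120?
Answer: √3308401/8 ≈ 227.36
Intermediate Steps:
d = 5/2 (d = (½)*5 = 5/2 ≈ 2.5000)
h(n, R) = n + n*R² (h(n, R) = n*R² + n = n + n*R²)
p(f) = -9*f*(1 + f²)
C(q) = -1305/8 (C(q) = -9*5/2*(1 + (5/2)²) = -9*5/2*(1 + 25/4) = -9*5/2*29/4 = -1305/8)
J(b) = 120 + b² (J(b) = b*b + 120 = b² + 120 = 120 + b²)
√((-158)² + J(C(8))) = √((-158)² + (120 + (-1305/8)²)) = √(24964 + (120 + 1703025/64)) = √(24964 + 1710705/64) = √(3308401/64) = √3308401/8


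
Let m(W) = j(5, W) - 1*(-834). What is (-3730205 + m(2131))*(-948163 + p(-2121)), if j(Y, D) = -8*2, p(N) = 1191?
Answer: 3531625066164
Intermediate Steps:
j(Y, D) = -16
m(W) = 818 (m(W) = -16 - 1*(-834) = -16 + 834 = 818)
(-3730205 + m(2131))*(-948163 + p(-2121)) = (-3730205 + 818)*(-948163 + 1191) = -3729387*(-946972) = 3531625066164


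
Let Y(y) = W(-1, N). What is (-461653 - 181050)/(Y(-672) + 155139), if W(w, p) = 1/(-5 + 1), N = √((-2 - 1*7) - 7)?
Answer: -2570812/620555 ≈ -4.1428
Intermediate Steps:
N = 4*I (N = √((-2 - 7) - 7) = √(-9 - 7) = √(-16) = 4*I ≈ 4.0*I)
W(w, p) = -¼ (W(w, p) = 1/(-4) = -¼)
Y(y) = -¼
(-461653 - 181050)/(Y(-672) + 155139) = (-461653 - 181050)/(-¼ + 155139) = -642703/620555/4 = -642703*4/620555 = -2570812/620555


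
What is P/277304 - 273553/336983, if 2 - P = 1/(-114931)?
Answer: -8718282611419943/10739926566045592 ≈ -0.81176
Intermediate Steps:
P = 229863/114931 (P = 2 - 1/(-114931) = 2 - 1*(-1/114931) = 2 + 1/114931 = 229863/114931 ≈ 2.0000)
P/277304 - 273553/336983 = (229863/114931)/277304 - 273553/336983 = (229863/114931)*(1/277304) - 273553*1/336983 = 229863/31870826024 - 273553/336983 = -8718282611419943/10739926566045592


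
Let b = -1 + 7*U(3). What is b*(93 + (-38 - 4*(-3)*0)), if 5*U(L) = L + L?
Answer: 407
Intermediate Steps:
U(L) = 2*L/5 (U(L) = (L + L)/5 = (2*L)/5 = 2*L/5)
b = 37/5 (b = -1 + 7*((⅖)*3) = -1 + 7*(6/5) = -1 + 42/5 = 37/5 ≈ 7.4000)
b*(93 + (-38 - 4*(-3)*0)) = 37*(93 + (-38 - 4*(-3)*0))/5 = 37*(93 + (-38 + 12*0))/5 = 37*(93 + (-38 + 0))/5 = 37*(93 - 38)/5 = (37/5)*55 = 407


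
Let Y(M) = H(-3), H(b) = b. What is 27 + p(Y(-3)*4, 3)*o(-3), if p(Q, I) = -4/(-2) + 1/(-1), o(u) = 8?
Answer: 35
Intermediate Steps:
Y(M) = -3
p(Q, I) = 1 (p(Q, I) = -4*(-½) + 1*(-1) = 2 - 1 = 1)
27 + p(Y(-3)*4, 3)*o(-3) = 27 + 1*8 = 27 + 8 = 35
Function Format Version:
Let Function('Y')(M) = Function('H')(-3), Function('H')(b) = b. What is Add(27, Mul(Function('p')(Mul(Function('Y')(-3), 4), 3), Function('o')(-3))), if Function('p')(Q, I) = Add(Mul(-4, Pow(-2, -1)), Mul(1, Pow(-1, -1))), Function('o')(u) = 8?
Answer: 35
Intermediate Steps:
Function('Y')(M) = -3
Function('p')(Q, I) = 1 (Function('p')(Q, I) = Add(Mul(-4, Rational(-1, 2)), Mul(1, -1)) = Add(2, -1) = 1)
Add(27, Mul(Function('p')(Mul(Function('Y')(-3), 4), 3), Function('o')(-3))) = Add(27, Mul(1, 8)) = Add(27, 8) = 35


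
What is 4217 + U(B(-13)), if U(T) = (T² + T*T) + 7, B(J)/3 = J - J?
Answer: 4224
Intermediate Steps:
B(J) = 0 (B(J) = 3*(J - J) = 3*0 = 0)
U(T) = 7 + 2*T² (U(T) = (T² + T²) + 7 = 2*T² + 7 = 7 + 2*T²)
4217 + U(B(-13)) = 4217 + (7 + 2*0²) = 4217 + (7 + 2*0) = 4217 + (7 + 0) = 4217 + 7 = 4224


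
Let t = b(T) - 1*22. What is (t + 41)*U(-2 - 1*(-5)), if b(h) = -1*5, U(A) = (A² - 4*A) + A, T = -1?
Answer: 0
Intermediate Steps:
U(A) = A² - 3*A
b(h) = -5
t = -27 (t = -5 - 1*22 = -5 - 22 = -27)
(t + 41)*U(-2 - 1*(-5)) = (-27 + 41)*((-2 - 1*(-5))*(-3 + (-2 - 1*(-5)))) = 14*((-2 + 5)*(-3 + (-2 + 5))) = 14*(3*(-3 + 3)) = 14*(3*0) = 14*0 = 0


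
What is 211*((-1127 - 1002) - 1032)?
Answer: -666971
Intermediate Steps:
211*((-1127 - 1002) - 1032) = 211*(-2129 - 1032) = 211*(-3161) = -666971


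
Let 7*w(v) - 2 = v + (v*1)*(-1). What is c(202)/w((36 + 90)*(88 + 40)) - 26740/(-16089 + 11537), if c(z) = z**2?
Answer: 162529017/1138 ≈ 1.4282e+5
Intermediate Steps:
w(v) = 2/7 (w(v) = 2/7 + (v + (v*1)*(-1))/7 = 2/7 + (v + v*(-1))/7 = 2/7 + (v - v)/7 = 2/7 + (1/7)*0 = 2/7 + 0 = 2/7)
c(202)/w((36 + 90)*(88 + 40)) - 26740/(-16089 + 11537) = 202**2/(2/7) - 26740/(-16089 + 11537) = 40804*(7/2) - 26740/(-4552) = 142814 - 26740*(-1/4552) = 142814 + 6685/1138 = 162529017/1138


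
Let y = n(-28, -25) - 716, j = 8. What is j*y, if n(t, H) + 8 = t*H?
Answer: -192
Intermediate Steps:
n(t, H) = -8 + H*t (n(t, H) = -8 + t*H = -8 + H*t)
y = -24 (y = (-8 - 25*(-28)) - 716 = (-8 + 700) - 716 = 692 - 716 = -24)
j*y = 8*(-24) = -192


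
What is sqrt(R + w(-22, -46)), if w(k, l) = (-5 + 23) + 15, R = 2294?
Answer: sqrt(2327) ≈ 48.239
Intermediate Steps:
w(k, l) = 33 (w(k, l) = 18 + 15 = 33)
sqrt(R + w(-22, -46)) = sqrt(2294 + 33) = sqrt(2327)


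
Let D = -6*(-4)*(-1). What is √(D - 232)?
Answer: 16*I ≈ 16.0*I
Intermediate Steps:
D = -24 (D = 24*(-1) = -24)
√(D - 232) = √(-24 - 232) = √(-256) = 16*I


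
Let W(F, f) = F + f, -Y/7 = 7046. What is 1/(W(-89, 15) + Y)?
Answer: -1/49396 ≈ -2.0245e-5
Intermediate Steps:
Y = -49322 (Y = -7*7046 = -49322)
1/(W(-89, 15) + Y) = 1/((-89 + 15) - 49322) = 1/(-74 - 49322) = 1/(-49396) = -1/49396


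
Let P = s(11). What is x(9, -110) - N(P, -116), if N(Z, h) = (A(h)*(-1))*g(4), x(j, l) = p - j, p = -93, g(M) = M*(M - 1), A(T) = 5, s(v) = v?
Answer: -42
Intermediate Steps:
P = 11
g(M) = M*(-1 + M)
x(j, l) = -93 - j
N(Z, h) = -60 (N(Z, h) = (5*(-1))*(4*(-1 + 4)) = -20*3 = -5*12 = -60)
x(9, -110) - N(P, -116) = (-93 - 1*9) - 1*(-60) = (-93 - 9) + 60 = -102 + 60 = -42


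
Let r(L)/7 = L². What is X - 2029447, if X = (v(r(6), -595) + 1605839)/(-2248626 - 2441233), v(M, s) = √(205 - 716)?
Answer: -9517821883812/4689859 - I*√511/4689859 ≈ -2.0294e+6 - 4.82e-6*I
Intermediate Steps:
r(L) = 7*L²
v(M, s) = I*√511 (v(M, s) = √(-511) = I*√511)
X = -1605839/4689859 - I*√511/4689859 (X = (I*√511 + 1605839)/(-2248626 - 2441233) = (1605839 + I*√511)/(-4689859) = (1605839 + I*√511)*(-1/4689859) = -1605839/4689859 - I*√511/4689859 ≈ -0.34241 - 4.82e-6*I)
X - 2029447 = (-1605839/4689859 - I*√511/4689859) - 2029447 = -9517821883812/4689859 - I*√511/4689859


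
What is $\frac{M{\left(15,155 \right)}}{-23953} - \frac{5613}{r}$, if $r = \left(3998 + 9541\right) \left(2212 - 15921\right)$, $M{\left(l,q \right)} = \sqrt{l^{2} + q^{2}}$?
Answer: $\frac{1871}{61868717} - \frac{5 \sqrt{970}}{23953} \approx -0.006471$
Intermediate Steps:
$r = -185606151$ ($r = 13539 \left(-13709\right) = -185606151$)
$\frac{M{\left(15,155 \right)}}{-23953} - \frac{5613}{r} = \frac{\sqrt{15^{2} + 155^{2}}}{-23953} - \frac{5613}{-185606151} = \sqrt{225 + 24025} \left(- \frac{1}{23953}\right) - - \frac{1871}{61868717} = \sqrt{24250} \left(- \frac{1}{23953}\right) + \frac{1871}{61868717} = 5 \sqrt{970} \left(- \frac{1}{23953}\right) + \frac{1871}{61868717} = - \frac{5 \sqrt{970}}{23953} + \frac{1871}{61868717} = \frac{1871}{61868717} - \frac{5 \sqrt{970}}{23953}$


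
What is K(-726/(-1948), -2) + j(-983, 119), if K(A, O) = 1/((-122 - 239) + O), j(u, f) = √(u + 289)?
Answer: -1/363 + I*√694 ≈ -0.0027548 + 26.344*I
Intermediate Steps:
j(u, f) = √(289 + u)
K(A, O) = 1/(-361 + O)
K(-726/(-1948), -2) + j(-983, 119) = 1/(-361 - 2) + √(289 - 983) = 1/(-363) + √(-694) = -1/363 + I*√694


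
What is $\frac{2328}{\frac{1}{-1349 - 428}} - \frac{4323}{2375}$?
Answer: $- \frac{9825037323}{2375} \approx -4.1369 \cdot 10^{6}$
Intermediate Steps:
$\frac{2328}{\frac{1}{-1349 - 428}} - \frac{4323}{2375} = \frac{2328}{\frac{1}{-1777}} - \frac{4323}{2375} = \frac{2328}{- \frac{1}{1777}} - \frac{4323}{2375} = 2328 \left(-1777\right) - \frac{4323}{2375} = -4136856 - \frac{4323}{2375} = - \frac{9825037323}{2375}$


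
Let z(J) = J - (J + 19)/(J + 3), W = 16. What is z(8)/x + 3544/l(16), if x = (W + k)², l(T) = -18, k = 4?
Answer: -7796251/39600 ≈ -196.88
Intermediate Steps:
z(J) = J - (19 + J)/(3 + J)
x = 400 (x = (16 + 4)² = 20² = 400)
z(8)/x + 3544/l(16) = ((-19 + 8² + 2*8)/(3 + 8))/400 + 3544/(-18) = ((-19 + 64 + 16)/11)*(1/400) + 3544*(-1/18) = ((1/11)*61)*(1/400) - 1772/9 = (61/11)*(1/400) - 1772/9 = 61/4400 - 1772/9 = -7796251/39600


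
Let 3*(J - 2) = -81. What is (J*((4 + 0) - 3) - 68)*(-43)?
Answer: 3999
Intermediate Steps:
J = -25 (J = 2 + (⅓)*(-81) = 2 - 27 = -25)
(J*((4 + 0) - 3) - 68)*(-43) = (-25*((4 + 0) - 3) - 68)*(-43) = (-25*(4 - 3) - 68)*(-43) = (-25*1 - 68)*(-43) = (-25 - 68)*(-43) = -93*(-43) = 3999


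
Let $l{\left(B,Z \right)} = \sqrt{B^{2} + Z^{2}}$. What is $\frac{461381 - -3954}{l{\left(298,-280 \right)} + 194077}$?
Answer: $\frac{18062164159}{7533142945} - \frac{186134 \sqrt{41801}}{7533142945} \approx 2.3926$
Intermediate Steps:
$\frac{461381 - -3954}{l{\left(298,-280 \right)} + 194077} = \frac{461381 - -3954}{\sqrt{298^{2} + \left(-280\right)^{2}} + 194077} = \frac{461381 + 3954}{\sqrt{88804 + 78400} + 194077} = \frac{465335}{\sqrt{167204} + 194077} = \frac{465335}{2 \sqrt{41801} + 194077} = \frac{465335}{194077 + 2 \sqrt{41801}}$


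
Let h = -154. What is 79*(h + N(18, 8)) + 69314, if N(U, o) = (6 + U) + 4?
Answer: 59360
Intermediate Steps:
N(U, o) = 10 + U
79*(h + N(18, 8)) + 69314 = 79*(-154 + (10 + 18)) + 69314 = 79*(-154 + 28) + 69314 = 79*(-126) + 69314 = -9954 + 69314 = 59360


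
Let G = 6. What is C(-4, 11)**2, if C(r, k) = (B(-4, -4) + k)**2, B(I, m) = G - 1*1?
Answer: 65536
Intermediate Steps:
B(I, m) = 5 (B(I, m) = 6 - 1*1 = 6 - 1 = 5)
C(r, k) = (5 + k)**2
C(-4, 11)**2 = ((5 + 11)**2)**2 = (16**2)**2 = 256**2 = 65536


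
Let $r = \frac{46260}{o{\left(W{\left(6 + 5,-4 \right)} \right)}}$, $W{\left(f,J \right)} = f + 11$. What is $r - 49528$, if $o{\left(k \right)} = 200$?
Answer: $- \frac{492967}{10} \approx -49297.0$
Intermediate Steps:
$W{\left(f,J \right)} = 11 + f$
$r = \frac{2313}{10}$ ($r = \frac{46260}{200} = 46260 \cdot \frac{1}{200} = \frac{2313}{10} \approx 231.3$)
$r - 49528 = \frac{2313}{10} - 49528 = - \frac{492967}{10}$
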